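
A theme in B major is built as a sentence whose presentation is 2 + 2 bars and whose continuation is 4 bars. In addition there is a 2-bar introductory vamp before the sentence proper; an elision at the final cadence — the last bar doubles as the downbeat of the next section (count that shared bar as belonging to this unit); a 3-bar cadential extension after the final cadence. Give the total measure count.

13 measures

Basic sentence: 2 + 2 + 4 = 8 bars.
8 (basic form) + 2 (introduction) + 3 (cadential extension) = 13.
The elision shares a bar with the next section but does not change this unit's count.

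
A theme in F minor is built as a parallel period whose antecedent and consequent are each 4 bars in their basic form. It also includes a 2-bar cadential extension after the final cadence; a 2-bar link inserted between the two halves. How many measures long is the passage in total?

12 measures

Basic parallel period: 4 + 4 = 8 bars.
8 (basic form) + 2 (cadential extension) + 2 (link) = 12.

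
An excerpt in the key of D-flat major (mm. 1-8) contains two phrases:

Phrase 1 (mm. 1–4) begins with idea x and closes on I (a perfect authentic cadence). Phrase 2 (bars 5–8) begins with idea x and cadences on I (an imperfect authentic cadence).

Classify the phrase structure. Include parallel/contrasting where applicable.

The second phrase closes with an imperfect authentic cadence, which is not stronger than the first phrase's perfect authentic cadence; without a weak→strong cadential pair there is no antecedent–consequent relationship, so this is a phrase group rather than a period.

phrase group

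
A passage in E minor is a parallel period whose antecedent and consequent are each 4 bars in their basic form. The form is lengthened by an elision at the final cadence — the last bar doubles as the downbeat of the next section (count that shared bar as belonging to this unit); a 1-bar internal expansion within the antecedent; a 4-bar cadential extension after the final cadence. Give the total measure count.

Basic parallel period: 4 + 4 = 8 bars.
8 (basic form) + 1 (internal expansion) + 4 (cadential extension) = 13.
The elision shares a bar with the next section but does not change this unit's count.

13 measures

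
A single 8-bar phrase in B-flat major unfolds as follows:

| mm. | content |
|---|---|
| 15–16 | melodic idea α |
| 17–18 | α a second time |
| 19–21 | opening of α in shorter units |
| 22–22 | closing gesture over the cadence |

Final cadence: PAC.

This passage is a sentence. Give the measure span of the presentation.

measures 15–18

The presentation of a sentence is the basic idea (mm. 15–16) plus its repetition (measures 17-18); the presentation is therefore bars 15–18.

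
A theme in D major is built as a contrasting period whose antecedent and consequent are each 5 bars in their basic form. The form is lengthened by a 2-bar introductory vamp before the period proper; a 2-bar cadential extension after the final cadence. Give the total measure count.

Basic contrasting period: 5 + 5 = 10 bars.
10 (basic form) + 2 (introduction) + 2 (cadential extension) = 14.

14 measures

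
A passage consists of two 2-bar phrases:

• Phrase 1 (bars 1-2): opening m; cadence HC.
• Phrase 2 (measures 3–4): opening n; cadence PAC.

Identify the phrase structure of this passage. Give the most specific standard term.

Phrase 1 ends with a half cadence (weaker) and phrase 2 with a perfect authentic cadence (stronger): antecedent + consequent = a period.
The two phrases open with different material (m / n), so the period is contrasting.

contrasting period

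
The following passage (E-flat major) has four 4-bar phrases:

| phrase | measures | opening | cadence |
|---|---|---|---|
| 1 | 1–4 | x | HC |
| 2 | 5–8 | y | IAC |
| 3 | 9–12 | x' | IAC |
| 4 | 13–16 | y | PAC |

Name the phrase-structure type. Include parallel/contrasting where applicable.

parallel double period

Four phrases in two halves: the first half (bars 1-8) ends with an imperfect authentic cadence, the second (mm. 9–16) with a perfect authentic cadence — a large antecedent–consequent pair, i.e. a double period.
Phrase 3 begins with the same material as phrase 1, making it parallel.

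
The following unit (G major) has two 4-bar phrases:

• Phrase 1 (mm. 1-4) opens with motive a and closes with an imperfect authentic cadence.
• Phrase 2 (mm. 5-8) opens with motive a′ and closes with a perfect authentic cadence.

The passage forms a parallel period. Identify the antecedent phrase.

The phrase ending with the weaker cadence (imperfect authentic cadence) is the antecedent; the one ending more conclusively (perfect authentic cadence) is the consequent. The antecedent is phrase 1.

phrase 1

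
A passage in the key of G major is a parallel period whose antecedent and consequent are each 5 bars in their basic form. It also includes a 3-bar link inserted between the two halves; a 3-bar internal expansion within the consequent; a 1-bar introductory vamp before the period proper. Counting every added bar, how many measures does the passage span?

17 measures

Basic parallel period: 5 + 5 = 10 bars.
10 (basic form) + 3 (link) + 3 (internal expansion) + 1 (introduction) = 17.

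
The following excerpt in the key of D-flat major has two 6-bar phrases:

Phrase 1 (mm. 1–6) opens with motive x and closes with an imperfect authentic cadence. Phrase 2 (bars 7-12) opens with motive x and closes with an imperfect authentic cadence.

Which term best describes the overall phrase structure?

repeated phrase

Both phrases have the same opening (x) and the same cadence (imperfect authentic cadence): the second is a restatement, not a consequent, so this is a repeated phrase rather than a period.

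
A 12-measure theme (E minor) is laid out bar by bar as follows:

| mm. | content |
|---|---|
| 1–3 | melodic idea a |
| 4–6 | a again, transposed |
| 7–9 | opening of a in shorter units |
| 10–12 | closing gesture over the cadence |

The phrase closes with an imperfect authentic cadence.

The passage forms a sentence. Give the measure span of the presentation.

measures 1–6

The presentation of a sentence is the basic idea (mm. 1–3) plus its repetition (mm. 4–6); the presentation is therefore measures 1–6.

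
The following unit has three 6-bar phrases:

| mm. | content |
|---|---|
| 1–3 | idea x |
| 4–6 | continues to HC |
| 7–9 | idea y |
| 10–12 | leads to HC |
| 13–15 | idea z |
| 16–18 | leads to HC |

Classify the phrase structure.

The final phrase closes with a half cadence, which is not stronger than the preceding half cadence; the 3 phrases lack an overall antecedent–consequent design and so form a phrase group.

phrase group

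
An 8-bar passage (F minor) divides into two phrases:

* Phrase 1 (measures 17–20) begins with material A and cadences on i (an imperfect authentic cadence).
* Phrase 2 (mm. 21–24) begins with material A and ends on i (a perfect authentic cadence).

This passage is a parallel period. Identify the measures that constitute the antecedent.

measures 17–20

The antecedent is the phrase ending with the weaker cadence (imperfect authentic cadence, phrase 1) and the consequent the one ending more conclusively (perfect authentic cadence, phrase 2); the antecedent is bars 17-20.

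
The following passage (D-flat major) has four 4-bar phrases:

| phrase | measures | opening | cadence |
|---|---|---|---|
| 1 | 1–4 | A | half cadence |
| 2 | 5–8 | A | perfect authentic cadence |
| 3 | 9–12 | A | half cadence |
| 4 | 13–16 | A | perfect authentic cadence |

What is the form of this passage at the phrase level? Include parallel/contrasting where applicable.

repeated period

The cadence pattern HC–PAC–HC–PAC is weak–strong twice, and phrases 3–4 restate phrases 1–2: a period heard twice, not a double period (which would end weakly at phrase 2).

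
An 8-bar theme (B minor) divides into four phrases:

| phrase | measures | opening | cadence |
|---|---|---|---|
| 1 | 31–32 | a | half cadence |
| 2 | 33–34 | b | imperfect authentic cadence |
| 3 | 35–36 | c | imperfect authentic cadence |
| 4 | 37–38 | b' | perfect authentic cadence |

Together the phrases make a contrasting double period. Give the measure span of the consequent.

measures 35–38

In a double period the first pair of phrases (ending imperfect authentic cadence) is the large antecedent and the second pair (ending perfect authentic cadence) is the large consequent; the consequent is measures 35–38.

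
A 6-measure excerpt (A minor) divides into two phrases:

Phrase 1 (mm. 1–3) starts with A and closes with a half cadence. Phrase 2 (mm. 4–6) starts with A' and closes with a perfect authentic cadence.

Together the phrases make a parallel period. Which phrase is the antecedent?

The phrase ending with the weaker cadence (half cadence) is the antecedent; the one ending more conclusively (perfect authentic cadence) is the consequent. The antecedent is phrase 1.

phrase 1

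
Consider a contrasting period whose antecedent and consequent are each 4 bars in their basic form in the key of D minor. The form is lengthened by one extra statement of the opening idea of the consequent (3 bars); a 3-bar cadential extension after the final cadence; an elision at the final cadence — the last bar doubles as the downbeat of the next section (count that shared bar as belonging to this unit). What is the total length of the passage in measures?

Basic contrasting period: 4 + 4 = 8 bars.
8 (basic form) + 3 (extra statement) + 3 (cadential extension) = 14.
The elision shares a bar with the next section but does not change this unit's count.

14 measures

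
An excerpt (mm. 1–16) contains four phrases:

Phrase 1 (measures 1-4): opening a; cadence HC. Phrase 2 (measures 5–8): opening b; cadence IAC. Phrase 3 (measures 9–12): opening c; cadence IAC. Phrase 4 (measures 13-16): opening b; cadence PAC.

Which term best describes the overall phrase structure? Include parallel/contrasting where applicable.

contrasting double period

Four phrases in two halves: the first half (mm. 1–8) ends with an imperfect authentic cadence, the second (mm. 9–16) with a perfect authentic cadence — a large antecedent–consequent pair, i.e. a double period.
Phrase 3 begins with different material from phrase 1, making it contrasting.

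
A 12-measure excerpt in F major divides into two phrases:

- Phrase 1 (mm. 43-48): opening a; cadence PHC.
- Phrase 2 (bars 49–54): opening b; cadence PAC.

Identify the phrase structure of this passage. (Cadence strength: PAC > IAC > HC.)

Phrase 1 ends with a Phrygian half cadence (weaker) and phrase 2 with a perfect authentic cadence (stronger): antecedent + consequent = a period.
The two phrases open with different material (a / b), so the period is contrasting.

contrasting period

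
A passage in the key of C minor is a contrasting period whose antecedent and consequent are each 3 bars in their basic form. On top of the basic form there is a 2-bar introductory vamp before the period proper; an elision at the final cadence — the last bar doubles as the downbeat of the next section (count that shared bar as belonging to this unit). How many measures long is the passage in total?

8 measures

Basic contrasting period: 3 + 3 = 6 bars.
6 (basic form) + 2 (introduction) = 8.
The elision shares a bar with the next section but does not change this unit's count.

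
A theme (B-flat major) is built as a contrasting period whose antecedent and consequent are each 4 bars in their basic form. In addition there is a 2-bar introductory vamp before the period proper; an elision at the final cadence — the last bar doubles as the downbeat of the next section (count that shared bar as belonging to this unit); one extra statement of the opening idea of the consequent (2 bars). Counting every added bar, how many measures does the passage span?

12 measures

Basic contrasting period: 4 + 4 = 8 bars.
8 (basic form) + 2 (introduction) + 2 (extra statement) = 12.
The elision shares a bar with the next section but does not change this unit's count.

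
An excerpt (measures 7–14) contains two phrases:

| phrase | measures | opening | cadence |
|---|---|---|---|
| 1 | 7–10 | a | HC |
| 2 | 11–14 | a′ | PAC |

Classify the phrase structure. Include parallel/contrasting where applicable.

Phrase 1 ends with a half cadence (weaker) and phrase 2 with a perfect authentic cadence (stronger): antecedent + consequent = a period.
The two phrases open with the same material (a / a′), so the period is parallel.

parallel period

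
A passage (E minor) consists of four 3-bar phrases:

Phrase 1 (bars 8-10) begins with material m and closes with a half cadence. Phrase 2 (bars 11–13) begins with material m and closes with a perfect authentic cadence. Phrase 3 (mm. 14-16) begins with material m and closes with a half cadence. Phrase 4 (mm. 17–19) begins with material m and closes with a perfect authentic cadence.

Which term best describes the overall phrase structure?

repeated period

The cadence pattern HC–PAC–HC–PAC is weak–strong twice, and phrases 3–4 restate phrases 1–2: a period heard twice, not a double period (which would end weakly at phrase 2).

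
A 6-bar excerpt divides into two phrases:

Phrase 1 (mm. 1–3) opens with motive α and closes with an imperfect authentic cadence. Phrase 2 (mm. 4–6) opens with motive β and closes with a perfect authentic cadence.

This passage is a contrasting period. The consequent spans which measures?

measures 4–6

The antecedent is the phrase ending with the weaker cadence (imperfect authentic cadence, phrase 1) and the consequent the one ending more conclusively (perfect authentic cadence, phrase 2); the consequent is mm. 4-6.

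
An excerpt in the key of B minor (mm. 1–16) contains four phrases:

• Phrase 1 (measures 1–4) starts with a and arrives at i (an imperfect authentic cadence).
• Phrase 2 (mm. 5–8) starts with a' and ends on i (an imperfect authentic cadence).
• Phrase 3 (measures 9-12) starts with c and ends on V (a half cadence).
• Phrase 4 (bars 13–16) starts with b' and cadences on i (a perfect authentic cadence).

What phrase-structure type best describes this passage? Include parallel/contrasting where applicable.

contrasting double period

Four phrases in two halves: the first half (mm. 1–8) ends with an imperfect authentic cadence, the second (measures 9–16) with a perfect authentic cadence — a large antecedent–consequent pair, i.e. a double period.
Phrase 3 begins with different material from phrase 1, making it contrasting.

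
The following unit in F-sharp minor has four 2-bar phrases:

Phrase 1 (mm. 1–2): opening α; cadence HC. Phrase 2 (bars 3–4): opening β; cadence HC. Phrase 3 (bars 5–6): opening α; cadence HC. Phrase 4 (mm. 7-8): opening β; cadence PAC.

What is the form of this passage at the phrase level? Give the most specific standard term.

parallel double period

Four phrases in two halves: the first half (mm. 1–4) ends with a half cadence, the second (mm. 5–8) with a perfect authentic cadence — a large antecedent–consequent pair, i.e. a double period.
Phrase 3 begins with the same material as phrase 1, making it parallel.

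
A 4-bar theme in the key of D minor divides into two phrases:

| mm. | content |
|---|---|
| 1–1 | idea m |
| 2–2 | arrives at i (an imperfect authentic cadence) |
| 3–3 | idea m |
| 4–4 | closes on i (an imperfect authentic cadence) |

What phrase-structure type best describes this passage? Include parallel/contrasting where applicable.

repeated phrase

Both phrases have the same opening (m) and the same cadence (imperfect authentic cadence): the second is a restatement, not a consequent, so this is a repeated phrase rather than a period.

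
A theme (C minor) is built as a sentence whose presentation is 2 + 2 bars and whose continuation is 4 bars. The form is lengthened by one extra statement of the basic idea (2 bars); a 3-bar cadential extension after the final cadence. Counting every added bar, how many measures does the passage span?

Basic sentence: 2 + 2 + 4 = 8 bars.
8 (basic form) + 2 (extra statement) + 3 (cadential extension) = 13.

13 measures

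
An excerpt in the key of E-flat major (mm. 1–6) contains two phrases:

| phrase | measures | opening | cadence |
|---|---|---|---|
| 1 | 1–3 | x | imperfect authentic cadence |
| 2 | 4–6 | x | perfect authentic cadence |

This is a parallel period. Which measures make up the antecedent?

measures 1–3

The phrase ending with the weaker cadence (imperfect authentic cadence) is the antecedent; the one ending more conclusively (perfect authentic cadence) is the consequent. The antecedent is measures 1–3.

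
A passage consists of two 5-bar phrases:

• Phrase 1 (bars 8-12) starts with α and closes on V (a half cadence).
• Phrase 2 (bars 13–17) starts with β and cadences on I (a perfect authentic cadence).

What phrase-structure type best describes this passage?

Phrase 1 ends with a half cadence (weaker) and phrase 2 with a perfect authentic cadence (stronger): antecedent + consequent = a period.
The two phrases open with different material (α / β), so the period is contrasting.

contrasting period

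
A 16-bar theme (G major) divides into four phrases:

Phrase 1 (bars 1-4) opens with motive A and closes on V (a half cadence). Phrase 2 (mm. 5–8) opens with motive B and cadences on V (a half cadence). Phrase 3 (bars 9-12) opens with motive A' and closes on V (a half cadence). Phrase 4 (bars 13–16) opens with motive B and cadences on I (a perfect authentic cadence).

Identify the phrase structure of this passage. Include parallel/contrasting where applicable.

Four phrases in two halves: the first half (mm. 1–8) ends with a half cadence, the second (measures 9–16) with a perfect authentic cadence — a large antecedent–consequent pair, i.e. a double period.
Phrase 3 begins with the same material as phrase 1, making it parallel.

parallel double period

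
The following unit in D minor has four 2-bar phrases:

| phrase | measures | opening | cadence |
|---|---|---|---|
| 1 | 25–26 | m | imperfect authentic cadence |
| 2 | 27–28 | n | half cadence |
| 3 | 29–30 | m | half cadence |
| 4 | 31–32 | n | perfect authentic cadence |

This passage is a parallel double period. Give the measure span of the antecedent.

In a double period the four phrases pair into a large antecedent (phrases 1–2, ending half cadence) and a large consequent (phrases 3–4, ending perfect authentic cadence). The antecedent spans bars 25–28.

measures 25–28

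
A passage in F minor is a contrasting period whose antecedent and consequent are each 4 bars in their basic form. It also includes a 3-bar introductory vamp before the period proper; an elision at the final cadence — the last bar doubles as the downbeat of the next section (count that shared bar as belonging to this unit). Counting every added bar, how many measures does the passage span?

Basic contrasting period: 4 + 4 = 8 bars.
8 (basic form) + 3 (introduction) = 11.
The elision shares a bar with the next section but does not change this unit's count.

11 measures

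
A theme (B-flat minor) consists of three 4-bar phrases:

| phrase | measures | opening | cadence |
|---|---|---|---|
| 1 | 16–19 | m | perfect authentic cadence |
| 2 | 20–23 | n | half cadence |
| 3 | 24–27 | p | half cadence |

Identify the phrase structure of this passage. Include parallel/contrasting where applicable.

phrase group

The final phrase closes with a half cadence, which is not stronger than the preceding half cadence; the 3 phrases lack an overall antecedent–consequent design and so form a phrase group.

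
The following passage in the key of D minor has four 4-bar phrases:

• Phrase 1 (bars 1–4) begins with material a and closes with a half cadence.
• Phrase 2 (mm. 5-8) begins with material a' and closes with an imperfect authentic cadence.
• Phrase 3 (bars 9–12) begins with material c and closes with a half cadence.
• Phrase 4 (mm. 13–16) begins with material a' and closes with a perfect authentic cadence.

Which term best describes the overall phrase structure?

Four phrases in two halves: the first half (measures 1-8) ends with an imperfect authentic cadence, the second (bars 9–16) with a perfect authentic cadence — a large antecedent–consequent pair, i.e. a double period.
Phrase 3 begins with different material from phrase 1, making it contrasting.

contrasting double period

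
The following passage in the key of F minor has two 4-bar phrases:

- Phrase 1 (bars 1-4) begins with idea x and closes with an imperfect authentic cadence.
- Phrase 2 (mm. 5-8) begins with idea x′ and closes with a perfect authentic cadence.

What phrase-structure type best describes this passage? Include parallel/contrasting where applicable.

parallel period

Phrase 1 ends with an imperfect authentic cadence (weaker) and phrase 2 with a perfect authentic cadence (stronger): antecedent + consequent = a period.
The two phrases open with the same material (x / x′), so the period is parallel.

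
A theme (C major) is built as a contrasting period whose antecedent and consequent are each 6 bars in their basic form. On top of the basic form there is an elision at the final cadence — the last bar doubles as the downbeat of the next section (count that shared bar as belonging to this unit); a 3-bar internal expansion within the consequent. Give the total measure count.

Basic contrasting period: 6 + 6 = 12 bars.
12 (basic form) + 3 (internal expansion) = 15.
The elision shares a bar with the next section but does not change this unit's count.

15 measures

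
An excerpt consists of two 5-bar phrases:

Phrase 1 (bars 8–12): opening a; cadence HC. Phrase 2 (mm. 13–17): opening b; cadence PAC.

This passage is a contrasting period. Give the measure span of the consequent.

measures 13–17

The antecedent is the phrase ending with the weaker cadence (half cadence, phrase 1) and the consequent the one ending more conclusively (perfect authentic cadence, phrase 2); the consequent is mm. 13–17.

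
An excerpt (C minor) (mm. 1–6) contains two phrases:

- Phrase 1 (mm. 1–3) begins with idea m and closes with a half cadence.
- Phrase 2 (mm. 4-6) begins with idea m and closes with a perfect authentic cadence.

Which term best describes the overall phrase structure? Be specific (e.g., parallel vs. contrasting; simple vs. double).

Phrase 1 ends with a half cadence (weaker) and phrase 2 with a perfect authentic cadence (stronger): antecedent + consequent = a period.
The two phrases open with the same material (m / m), so the period is parallel.

parallel period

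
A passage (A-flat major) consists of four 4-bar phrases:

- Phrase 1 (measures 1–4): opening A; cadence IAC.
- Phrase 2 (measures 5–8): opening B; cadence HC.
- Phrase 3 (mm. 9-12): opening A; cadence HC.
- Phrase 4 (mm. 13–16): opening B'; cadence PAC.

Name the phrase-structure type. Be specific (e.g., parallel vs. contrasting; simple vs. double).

parallel double period

Four phrases in two halves: the first half (mm. 1–8) ends with a half cadence, the second (mm. 9–16) with a perfect authentic cadence — a large antecedent–consequent pair, i.e. a double period.
Phrase 3 begins with the same material as phrase 1, making it parallel.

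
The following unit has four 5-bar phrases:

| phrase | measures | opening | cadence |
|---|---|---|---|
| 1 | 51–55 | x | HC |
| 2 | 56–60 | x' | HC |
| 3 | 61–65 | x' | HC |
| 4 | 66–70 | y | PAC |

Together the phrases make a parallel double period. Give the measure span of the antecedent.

measures 51–60

In a double period the first pair of phrases (ending half cadence) is the large antecedent and the second pair (ending perfect authentic cadence) is the large consequent; the antecedent is measures 51–60.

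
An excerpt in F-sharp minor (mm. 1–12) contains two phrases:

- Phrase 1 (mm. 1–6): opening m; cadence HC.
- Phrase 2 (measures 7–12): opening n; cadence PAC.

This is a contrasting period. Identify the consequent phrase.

phrase 2

The phrase ending with the weaker cadence (half cadence) is the antecedent; the one ending more conclusively (perfect authentic cadence) is the consequent. The consequent is phrase 2.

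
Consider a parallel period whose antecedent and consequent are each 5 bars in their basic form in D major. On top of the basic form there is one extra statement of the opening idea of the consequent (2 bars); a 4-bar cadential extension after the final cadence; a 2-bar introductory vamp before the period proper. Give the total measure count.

Basic parallel period: 5 + 5 = 10 bars.
10 (basic form) + 2 (extra statement) + 4 (cadential extension) + 2 (introduction) = 18.

18 measures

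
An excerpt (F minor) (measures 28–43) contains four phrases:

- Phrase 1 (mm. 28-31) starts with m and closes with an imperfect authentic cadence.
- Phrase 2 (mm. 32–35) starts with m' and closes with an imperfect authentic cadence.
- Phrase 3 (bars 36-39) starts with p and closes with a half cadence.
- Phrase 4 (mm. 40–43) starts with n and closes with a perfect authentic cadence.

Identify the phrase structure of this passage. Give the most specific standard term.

Four phrases in two halves: the first half (bars 28–35) ends with an imperfect authentic cadence, the second (mm. 36–43) with a perfect authentic cadence — a large antecedent–consequent pair, i.e. a double period.
Phrase 3 begins with different material from phrase 1, making it contrasting.

contrasting double period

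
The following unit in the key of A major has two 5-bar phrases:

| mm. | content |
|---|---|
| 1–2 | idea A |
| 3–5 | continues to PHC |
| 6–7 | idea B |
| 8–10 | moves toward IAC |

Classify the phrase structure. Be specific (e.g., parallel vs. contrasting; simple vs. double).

Phrase 1 ends with a Phrygian half cadence (weaker) and phrase 2 with an imperfect authentic cadence (stronger): antecedent + consequent = a period.
The two phrases open with different material (A / B), so the period is contrasting.

contrasting period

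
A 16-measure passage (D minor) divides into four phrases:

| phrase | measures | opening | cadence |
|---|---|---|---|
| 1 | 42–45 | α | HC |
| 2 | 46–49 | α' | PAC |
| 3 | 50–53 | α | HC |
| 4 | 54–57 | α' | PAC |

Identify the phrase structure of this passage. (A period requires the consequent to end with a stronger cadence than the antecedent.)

repeated period

The cadence pattern HC–PAC–HC–PAC is weak–strong twice, and phrases 3–4 restate phrases 1–2: a period heard twice, not a double period (which would end weakly at phrase 2).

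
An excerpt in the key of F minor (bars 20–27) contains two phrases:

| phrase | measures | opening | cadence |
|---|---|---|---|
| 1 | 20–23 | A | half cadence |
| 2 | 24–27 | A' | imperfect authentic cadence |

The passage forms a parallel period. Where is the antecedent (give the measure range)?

The antecedent is the phrase ending with the weaker cadence (half cadence, phrase 1) and the consequent the one ending more conclusively (imperfect authentic cadence, phrase 2); the antecedent is mm. 20–23.

measures 20–23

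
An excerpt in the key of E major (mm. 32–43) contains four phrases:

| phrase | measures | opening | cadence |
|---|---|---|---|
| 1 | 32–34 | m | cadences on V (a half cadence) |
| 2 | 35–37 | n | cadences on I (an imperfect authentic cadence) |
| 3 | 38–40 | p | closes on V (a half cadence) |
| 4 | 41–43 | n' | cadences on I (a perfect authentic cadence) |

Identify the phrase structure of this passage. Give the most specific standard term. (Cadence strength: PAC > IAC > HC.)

Four phrases in two halves: the first half (mm. 32–37) ends with an imperfect authentic cadence, the second (bars 38–43) with a perfect authentic cadence — a large antecedent–consequent pair, i.e. a double period.
Phrase 3 begins with different material from phrase 1, making it contrasting.

contrasting double period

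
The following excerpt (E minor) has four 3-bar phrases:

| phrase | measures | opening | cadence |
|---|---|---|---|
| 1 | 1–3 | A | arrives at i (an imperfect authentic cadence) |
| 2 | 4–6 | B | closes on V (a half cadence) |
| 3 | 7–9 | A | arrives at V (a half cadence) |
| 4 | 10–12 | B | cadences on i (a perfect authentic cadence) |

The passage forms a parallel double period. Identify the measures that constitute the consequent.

In a double period the four phrases pair into a large antecedent (phrases 1–2, ending half cadence) and a large consequent (phrases 3–4, ending perfect authentic cadence). The consequent spans bars 7–12.

measures 7–12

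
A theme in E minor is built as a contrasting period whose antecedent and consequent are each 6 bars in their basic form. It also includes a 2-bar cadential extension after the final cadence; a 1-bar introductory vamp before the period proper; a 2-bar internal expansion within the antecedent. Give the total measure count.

17 measures

Basic contrasting period: 6 + 6 = 12 bars.
12 (basic form) + 2 (cadential extension) + 1 (introduction) + 2 (internal expansion) = 17.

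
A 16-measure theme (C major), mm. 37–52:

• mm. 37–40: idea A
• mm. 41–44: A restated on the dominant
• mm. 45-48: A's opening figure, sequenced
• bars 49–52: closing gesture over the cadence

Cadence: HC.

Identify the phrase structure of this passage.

Basic idea (mm. 37-40) + its repetition (measures 41–44) form the presentation; fragmentation and cadence (mm. 45–52) form the continuation — the 16-bar whole is a sentence.

sentence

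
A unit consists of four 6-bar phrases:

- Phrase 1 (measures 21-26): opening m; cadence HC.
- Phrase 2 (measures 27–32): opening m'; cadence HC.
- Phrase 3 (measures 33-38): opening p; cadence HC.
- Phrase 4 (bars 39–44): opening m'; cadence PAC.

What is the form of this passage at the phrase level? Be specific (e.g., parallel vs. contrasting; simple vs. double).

contrasting double period

Four phrases in two halves: the first half (bars 21–32) ends with a half cadence, the second (bars 33–44) with a perfect authentic cadence — a large antecedent–consequent pair, i.e. a double period.
Phrase 3 begins with different material from phrase 1, making it contrasting.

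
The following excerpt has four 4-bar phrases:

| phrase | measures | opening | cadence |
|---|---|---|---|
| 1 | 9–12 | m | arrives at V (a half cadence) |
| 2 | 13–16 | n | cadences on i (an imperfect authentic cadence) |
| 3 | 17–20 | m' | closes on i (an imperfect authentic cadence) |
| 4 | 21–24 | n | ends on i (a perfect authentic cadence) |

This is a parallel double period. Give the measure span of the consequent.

In a double period the first pair of phrases (ending imperfect authentic cadence) is the large antecedent and the second pair (ending perfect authentic cadence) is the large consequent; the consequent is measures 17–24.

measures 17–24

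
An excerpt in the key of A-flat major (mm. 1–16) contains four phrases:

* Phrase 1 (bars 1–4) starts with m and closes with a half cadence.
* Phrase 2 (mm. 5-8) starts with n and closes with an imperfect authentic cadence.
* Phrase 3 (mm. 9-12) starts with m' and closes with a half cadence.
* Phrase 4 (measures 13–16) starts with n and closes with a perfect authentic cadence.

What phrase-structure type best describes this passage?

Four phrases in two halves: the first half (mm. 1–8) ends with an imperfect authentic cadence, the second (bars 9-16) with a perfect authentic cadence — a large antecedent–consequent pair, i.e. a double period.
Phrase 3 begins with the same material as phrase 1, making it parallel.

parallel double period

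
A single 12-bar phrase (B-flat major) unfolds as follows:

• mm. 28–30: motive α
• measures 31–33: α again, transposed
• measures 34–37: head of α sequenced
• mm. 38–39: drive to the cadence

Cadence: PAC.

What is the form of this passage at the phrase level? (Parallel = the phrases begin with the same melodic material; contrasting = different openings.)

sentence

Basic idea (mm. 28–30) + its repetition (mm. 31–33) form the presentation; fragmentation and cadence (mm. 34-39) form the continuation — the 12-bar whole is a sentence.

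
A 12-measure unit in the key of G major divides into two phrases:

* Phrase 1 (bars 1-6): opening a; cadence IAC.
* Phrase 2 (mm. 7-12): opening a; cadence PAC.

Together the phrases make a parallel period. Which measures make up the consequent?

The phrase ending with the weaker cadence (imperfect authentic cadence) is the antecedent; the one ending more conclusively (perfect authentic cadence) is the consequent. The consequent is measures 7–12.

measures 7–12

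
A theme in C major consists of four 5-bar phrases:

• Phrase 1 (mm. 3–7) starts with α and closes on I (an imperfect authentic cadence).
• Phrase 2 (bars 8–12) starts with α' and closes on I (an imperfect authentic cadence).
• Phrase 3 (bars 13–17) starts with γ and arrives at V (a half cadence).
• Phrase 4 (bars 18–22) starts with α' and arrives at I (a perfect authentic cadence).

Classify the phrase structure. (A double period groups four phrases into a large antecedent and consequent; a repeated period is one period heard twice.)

Four phrases in two halves: the first half (mm. 3–12) ends with an imperfect authentic cadence, the second (mm. 13–22) with a perfect authentic cadence — a large antecedent–consequent pair, i.e. a double period.
Phrase 3 begins with different material from phrase 1, making it contrasting.

contrasting double period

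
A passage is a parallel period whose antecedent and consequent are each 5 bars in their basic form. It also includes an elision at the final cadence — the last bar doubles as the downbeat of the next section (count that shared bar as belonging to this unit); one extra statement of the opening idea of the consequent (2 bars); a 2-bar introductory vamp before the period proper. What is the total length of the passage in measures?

Basic parallel period: 5 + 5 = 10 bars.
10 (basic form) + 2 (extra statement) + 2 (introduction) = 14.
The elision shares a bar with the next section but does not change this unit's count.

14 measures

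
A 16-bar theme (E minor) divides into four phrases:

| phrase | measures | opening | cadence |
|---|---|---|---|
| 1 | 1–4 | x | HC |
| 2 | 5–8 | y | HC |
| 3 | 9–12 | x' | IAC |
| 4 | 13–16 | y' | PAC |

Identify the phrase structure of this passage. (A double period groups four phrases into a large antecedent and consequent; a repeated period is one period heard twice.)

Four phrases in two halves: the first half (mm. 1-8) ends with a half cadence, the second (mm. 9-16) with a perfect authentic cadence — a large antecedent–consequent pair, i.e. a double period.
Phrase 3 begins with the same material as phrase 1, making it parallel.

parallel double period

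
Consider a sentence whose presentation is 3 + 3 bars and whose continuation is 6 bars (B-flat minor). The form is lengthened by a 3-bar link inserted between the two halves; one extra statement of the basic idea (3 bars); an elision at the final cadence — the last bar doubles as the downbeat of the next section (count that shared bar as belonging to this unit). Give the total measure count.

18 measures

Basic sentence: 3 + 3 + 6 = 12 bars.
12 (basic form) + 3 (link) + 3 (extra statement) = 18.
The elision shares a bar with the next section but does not change this unit's count.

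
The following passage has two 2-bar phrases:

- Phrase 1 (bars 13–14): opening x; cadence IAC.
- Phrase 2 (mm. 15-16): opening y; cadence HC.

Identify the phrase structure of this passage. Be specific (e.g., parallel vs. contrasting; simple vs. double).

phrase group

The second phrase closes with a half cadence, which is not stronger than the first phrase's imperfect authentic cadence; without a weak→strong cadential pair there is no antecedent–consequent relationship, so this is a phrase group rather than a period.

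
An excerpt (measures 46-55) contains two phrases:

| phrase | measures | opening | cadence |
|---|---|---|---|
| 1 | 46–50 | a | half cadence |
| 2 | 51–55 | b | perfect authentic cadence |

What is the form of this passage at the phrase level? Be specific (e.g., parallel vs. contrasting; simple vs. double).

contrasting period

Phrase 1 ends with a half cadence (weaker) and phrase 2 with a perfect authentic cadence (stronger): antecedent + consequent = a period.
The two phrases open with different material (a / b), so the period is contrasting.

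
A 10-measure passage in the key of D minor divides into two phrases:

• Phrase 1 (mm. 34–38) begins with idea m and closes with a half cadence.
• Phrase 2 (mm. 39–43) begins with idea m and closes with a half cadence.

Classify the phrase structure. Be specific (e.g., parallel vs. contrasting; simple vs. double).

Both phrases have the same opening (m) and the same cadence (half cadence): the second is a restatement, not a consequent, so this is a repeated phrase rather than a period.

repeated phrase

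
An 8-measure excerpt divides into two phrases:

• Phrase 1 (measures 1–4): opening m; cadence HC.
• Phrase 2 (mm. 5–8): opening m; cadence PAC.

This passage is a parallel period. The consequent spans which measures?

The antecedent is the phrase ending with the weaker cadence (half cadence, phrase 1) and the consequent the one ending more conclusively (perfect authentic cadence, phrase 2); the consequent is measures 5-8.

measures 5–8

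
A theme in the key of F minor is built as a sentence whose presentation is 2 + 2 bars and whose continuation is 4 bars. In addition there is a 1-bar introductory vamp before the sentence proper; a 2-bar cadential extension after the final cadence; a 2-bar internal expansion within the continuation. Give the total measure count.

13 measures

Basic sentence: 2 + 2 + 4 = 8 bars.
8 (basic form) + 1 (introduction) + 2 (cadential extension) + 2 (internal expansion) = 13.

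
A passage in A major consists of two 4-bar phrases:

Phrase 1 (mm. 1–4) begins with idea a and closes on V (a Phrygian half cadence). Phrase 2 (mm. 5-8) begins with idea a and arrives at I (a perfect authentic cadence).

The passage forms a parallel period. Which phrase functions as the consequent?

phrase 2

The phrase ending with the weaker cadence (Phrygian half cadence) is the antecedent; the one ending more conclusively (perfect authentic cadence) is the consequent. The consequent is phrase 2.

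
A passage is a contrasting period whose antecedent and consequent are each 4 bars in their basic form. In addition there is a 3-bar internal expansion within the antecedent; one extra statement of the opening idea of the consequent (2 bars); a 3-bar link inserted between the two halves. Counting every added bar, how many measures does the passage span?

Basic contrasting period: 4 + 4 = 8 bars.
8 (basic form) + 3 (internal expansion) + 2 (extra statement) + 3 (link) = 16.

16 measures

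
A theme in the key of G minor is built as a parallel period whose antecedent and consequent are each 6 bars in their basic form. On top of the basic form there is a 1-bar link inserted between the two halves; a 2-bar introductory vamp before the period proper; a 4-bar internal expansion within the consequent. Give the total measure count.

19 measures

Basic parallel period: 6 + 6 = 12 bars.
12 (basic form) + 1 (link) + 2 (introduction) + 4 (internal expansion) = 19.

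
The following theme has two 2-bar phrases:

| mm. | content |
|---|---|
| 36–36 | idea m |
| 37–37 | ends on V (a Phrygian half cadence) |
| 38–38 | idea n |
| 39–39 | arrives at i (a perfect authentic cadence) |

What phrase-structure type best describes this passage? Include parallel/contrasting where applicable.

Phrase 1 ends with a Phrygian half cadence (weaker) and phrase 2 with a perfect authentic cadence (stronger): antecedent + consequent = a period.
The two phrases open with different material (m / n), so the period is contrasting.

contrasting period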